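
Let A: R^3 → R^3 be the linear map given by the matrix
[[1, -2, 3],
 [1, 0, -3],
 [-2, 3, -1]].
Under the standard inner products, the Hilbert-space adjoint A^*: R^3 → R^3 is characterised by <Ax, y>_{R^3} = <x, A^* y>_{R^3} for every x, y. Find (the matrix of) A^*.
A^* = A^T =
[[1, 1, -2],
 [-2, 0, 3],
 [3, -3, -1]]

For real matrices with standard dot products, the defining identity <Ax, y> = <x, A^* y> gives (Ax)^T y = x^T (A^*) y, i.e. x^T A^T y = x^T (A^*) y. Since this holds for all x, y, we must have A^* = A^T. Therefore
A^* =
[[1, 1, -2],
 [-2, 0, 3],
 [3, -3, -1]].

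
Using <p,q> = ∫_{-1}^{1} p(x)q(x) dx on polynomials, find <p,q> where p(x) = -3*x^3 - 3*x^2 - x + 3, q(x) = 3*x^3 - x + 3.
<p,q> = 212/21

Expand the product: p(x)·q(x) = -9*x^6 - 9*x^5 + 3*x^3 - 8*x^2 - 6*x + 9.
∫_{-1}^{1} of each monomial x^k gives [2/(k+1) if k even, 0 if k odd]. Integrating term-by-term (or equivalently evaluating the antiderivative F(x) = -9*x^7/7 - 3*x^6/2 + 3*x^4/4 - 8*x^3/3 - 3*x^2 + 9*x at the endpoints):
  F(1) − F(−1) = 109/84 − (-739/84) = 212/21.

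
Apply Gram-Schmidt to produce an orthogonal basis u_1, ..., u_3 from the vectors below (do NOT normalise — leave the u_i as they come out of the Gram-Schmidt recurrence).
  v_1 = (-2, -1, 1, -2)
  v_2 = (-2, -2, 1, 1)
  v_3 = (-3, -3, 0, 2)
Orthogonal basis:
  u_1 = (-2, -1, 1, -2)
  u_2 = (-1, -3/2, 1/2, 2)
  u_3 = (-7/15, -1/5, -19/15, -1/15)

Apply the Gram-Schmidt recurrence
  u_1 = v_1
  u_i = v_i − Σ_{j<i} ((v_i · u_j) / (u_j · u_j)) · u_j.

Step by step this gives:
  u_1 = (-2, -1, 1, -2)
  u_2 = (-1, -3/2, 1/2, 2)
  u_3 = (-7/15, -1/5, -19/15, -1/15)

Orthogonality check:
  u_2 · u_1 = 0 (should be 0)
  u_3 · u_1 = 0 (should be 0)
  u_3 · u_2 = 0 (should be 0)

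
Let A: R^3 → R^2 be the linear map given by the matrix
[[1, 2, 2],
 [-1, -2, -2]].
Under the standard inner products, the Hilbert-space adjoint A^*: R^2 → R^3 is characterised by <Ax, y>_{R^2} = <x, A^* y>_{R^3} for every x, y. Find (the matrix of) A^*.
A^* = A^T =
[[1, -1],
 [2, -2],
 [2, -2]]

For real matrices with standard dot products, the defining identity <Ax, y> = <x, A^* y> gives (Ax)^T y = x^T (A^*) y, i.e. x^T A^T y = x^T (A^*) y. Since this holds for all x, y, we must have A^* = A^T. Therefore
A^* =
[[1, -1],
 [2, -2],
 [2, -2]].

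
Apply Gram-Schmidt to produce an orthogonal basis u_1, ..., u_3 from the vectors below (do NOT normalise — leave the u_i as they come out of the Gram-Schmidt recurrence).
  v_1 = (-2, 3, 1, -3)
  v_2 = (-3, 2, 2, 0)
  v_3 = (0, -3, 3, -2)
Orthogonal basis:
  u_1 = (-2, 3, 1, -3)
  u_2 = (-41/23, 4/23, 32/23, 42/23)
  u_3 = (0, -3, 3, -2)

Apply the Gram-Schmidt recurrence
  u_1 = v_1
  u_i = v_i − Σ_{j<i} ((v_i · u_j) / (u_j · u_j)) · u_j.

Step by step this gives:
  u_1 = (-2, 3, 1, -3)
  u_2 = (-41/23, 4/23, 32/23, 42/23)
  u_3 = (0, -3, 3, -2)

Orthogonality check:
  u_2 · u_1 = 0 (should be 0)
  u_3 · u_1 = 0 (should be 0)
  u_3 · u_2 = 0 (should be 0)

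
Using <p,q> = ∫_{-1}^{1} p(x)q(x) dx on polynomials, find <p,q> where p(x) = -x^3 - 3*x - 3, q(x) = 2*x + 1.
<p,q> = -54/5

Expand the product: p(x)·q(x) = -2*x^4 - x^3 - 6*x^2 - 9*x - 3.
∫_{-1}^{1} of each monomial x^k gives [2/(k+1) if k even, 0 if k odd]. Integrating term-by-term (or equivalently evaluating the antiderivative F(x) = -2*x^5/5 - x^4/4 - 2*x^3 - 9*x^2/2 - 3*x at the endpoints):
  F(1) − F(−1) = -203/20 − (13/20) = -54/5.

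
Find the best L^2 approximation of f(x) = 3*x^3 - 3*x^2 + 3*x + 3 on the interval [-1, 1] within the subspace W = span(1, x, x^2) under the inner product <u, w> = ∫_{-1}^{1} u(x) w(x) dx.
g(x) = -3*x^2 + 24*x/5 + 3

The best approximation g ∈ W is the orthogonal projection of f onto W. Writing g = a_0 + a_1 x + a_2 x^2, the coefficients solve the normal equations G · a = b where
  G_{ij} = <φ_i, φ_j> and b_i = <f, φ_i>, with φ_0 = 1, φ_1 = x, φ_2 = x^2.
G =
  [2, 0, 2/3]
  [0, 2/3, 0]
  [2/3, 0, 2/5],
b = (4, 16/5, 4/5).
Solving gives a_0 = 3, a_1 = 24/5, a_2 = -3, so
  g(x) = -3*x^2 + 24*x/5 + 3.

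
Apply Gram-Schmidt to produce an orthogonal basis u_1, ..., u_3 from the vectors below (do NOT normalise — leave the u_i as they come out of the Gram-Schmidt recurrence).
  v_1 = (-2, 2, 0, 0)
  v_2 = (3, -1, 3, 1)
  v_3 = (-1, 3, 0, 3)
Orthogonal basis:
  u_1 = (-2, 2, 0, 0)
  u_2 = (1, 1, 3, 1)
  u_3 = (7/12, 7/12, -5/4, 31/12)

Apply the Gram-Schmidt recurrence
  u_1 = v_1
  u_i = v_i − Σ_{j<i} ((v_i · u_j) / (u_j · u_j)) · u_j.

Step by step this gives:
  u_1 = (-2, 2, 0, 0)
  u_2 = (1, 1, 3, 1)
  u_3 = (7/12, 7/12, -5/4, 31/12)

Orthogonality check:
  u_2 · u_1 = 0 (should be 0)
  u_3 · u_1 = 0 (should be 0)
  u_3 · u_2 = 0 (should be 0)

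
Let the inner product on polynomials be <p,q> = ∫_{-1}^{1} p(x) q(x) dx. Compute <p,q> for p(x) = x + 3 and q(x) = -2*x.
<p,q> = -4/3

Expand the product: p(x)·q(x) = -2*x^2 - 6*x.
∫_{-1}^{1} of each monomial x^k gives [2/(k+1) if k even, 0 if k odd]. Integrating term-by-term (or equivalently evaluating the antiderivative F(x) = -2*x^3/3 - 3*x^2 at the endpoints):
  F(1) − F(−1) = -11/3 − (-7/3) = -4/3.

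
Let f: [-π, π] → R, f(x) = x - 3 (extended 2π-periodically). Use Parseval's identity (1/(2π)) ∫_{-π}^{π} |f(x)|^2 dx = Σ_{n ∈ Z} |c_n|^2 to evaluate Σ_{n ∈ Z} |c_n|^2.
Σ |c_n|^2 = π^2/3 + 9

Expand and integrate term by term over [-π, π]:
  ∫ (x)^2 dx = 1·(2π^3/3); ∫ 2·1·(-3)·x dx = 0 (odd integrand); ∫ (-3)^2 dx = 9·2π.
So (1/(2π)) ∫_{-π}^{π} (x - 3)^2 dx = 1π^2/3 + 9 = π^2/3 + 9.
Parseval ⇒ Σ |c_n|^2 = π^2/3 + 9.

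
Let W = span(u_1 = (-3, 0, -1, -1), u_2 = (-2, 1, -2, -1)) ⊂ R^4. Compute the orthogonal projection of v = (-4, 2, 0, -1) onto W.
proj_W(v) = (-101/29, 4/29, -39/29, -35/29)

Set up U = [u_1 | ... | u_2] ∈ R^(4×2). The projector onto W = col(U) is P = U (U^T U)^(-1) U^T.
Compute U^T U =
  [11, 9]
  [9, 10],
and U^T v = (13, 11).
Solve U^T U · c = U^T v for the coefficients: c = (31/29, 4/29). The projection is proj_W(v) = U c.
Check: (v - proj_W(v)) · u_1 = 0  (should be 0).
Check: (v - proj_W(v)) · u_2 = 0  (should be 0).
Result: proj_W(v) = (-101/29, 4/29, -39/29, -35/29).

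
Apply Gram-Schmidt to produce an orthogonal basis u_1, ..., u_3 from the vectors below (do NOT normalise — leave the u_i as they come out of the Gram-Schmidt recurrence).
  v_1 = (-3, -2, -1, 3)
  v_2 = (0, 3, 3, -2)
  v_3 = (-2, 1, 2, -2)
Orthogonal basis:
  u_1 = (-3, -2, -1, 3)
  u_2 = (-45/23, 39/23, 54/23, -1/23)
  u_3 = (-241/281, -222/281, -48/281, -405/281)

Apply the Gram-Schmidt recurrence
  u_1 = v_1
  u_i = v_i − Σ_{j<i} ((v_i · u_j) / (u_j · u_j)) · u_j.

Step by step this gives:
  u_1 = (-3, -2, -1, 3)
  u_2 = (-45/23, 39/23, 54/23, -1/23)
  u_3 = (-241/281, -222/281, -48/281, -405/281)

Orthogonality check:
  u_2 · u_1 = 0 (should be 0)
  u_3 · u_1 = 0 (should be 0)
  u_3 · u_2 = 0 (should be 0)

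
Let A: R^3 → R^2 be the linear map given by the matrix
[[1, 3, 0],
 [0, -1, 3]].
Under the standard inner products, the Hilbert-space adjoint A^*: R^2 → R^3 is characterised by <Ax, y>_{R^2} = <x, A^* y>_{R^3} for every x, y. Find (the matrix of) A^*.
A^* = A^T =
[[1, 0],
 [3, -1],
 [0, 3]]

For real matrices with standard dot products, the defining identity <Ax, y> = <x, A^* y> gives (Ax)^T y = x^T (A^*) y, i.e. x^T A^T y = x^T (A^*) y. Since this holds for all x, y, we must have A^* = A^T. Therefore
A^* =
[[1, 0],
 [3, -1],
 [0, 3]].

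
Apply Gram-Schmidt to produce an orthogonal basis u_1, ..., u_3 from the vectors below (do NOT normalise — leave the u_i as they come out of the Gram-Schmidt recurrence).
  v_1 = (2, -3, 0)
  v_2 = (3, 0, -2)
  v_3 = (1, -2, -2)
Orthogonal basis:
  u_1 = (2, -3, 0)
  u_2 = (27/13, 18/13, -2)
  u_3 = (-120/133, -80/133, -180/133)

Apply the Gram-Schmidt recurrence
  u_1 = v_1
  u_i = v_i − Σ_{j<i} ((v_i · u_j) / (u_j · u_j)) · u_j.

Step by step this gives:
  u_1 = (2, -3, 0)
  u_2 = (27/13, 18/13, -2)
  u_3 = (-120/133, -80/133, -180/133)

Orthogonality check:
  u_2 · u_1 = 0 (should be 0)
  u_3 · u_1 = 0 (should be 0)
  u_3 · u_2 = 0 (should be 0)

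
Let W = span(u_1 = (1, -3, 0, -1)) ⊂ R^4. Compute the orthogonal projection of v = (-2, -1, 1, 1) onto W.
proj_W(v) = (0, 0, 0, 0)

Set up U = [u_1 | ... | u_1] ∈ R^(4×1). The projector onto W = col(U) is P = U (U^T U)^(-1) U^T.
Compute U^T U =
  [11],
and U^T v = (0).
Solve U^T U · c = U^T v for the coefficients: c = (0). The projection is proj_W(v) = U c.
Check: (v - proj_W(v)) · u_1 = 0  (should be 0).
Result: proj_W(v) = (0, 0, 0, 0).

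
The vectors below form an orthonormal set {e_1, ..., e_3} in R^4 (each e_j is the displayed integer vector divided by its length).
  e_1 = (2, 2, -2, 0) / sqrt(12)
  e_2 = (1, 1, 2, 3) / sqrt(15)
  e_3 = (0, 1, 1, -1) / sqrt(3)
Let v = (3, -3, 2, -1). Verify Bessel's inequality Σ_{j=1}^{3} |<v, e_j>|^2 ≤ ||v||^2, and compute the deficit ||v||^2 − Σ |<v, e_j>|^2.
Σ |<v, e_j>|^2 = 7/5; ||v||^2 = 23; deficit = 108/5

Write each e_j = u_j / sqrt(<u_j, u_j>) where u_j is the displayed integer vector. Then <v, e_j> = <v, u_j> / sqrt(<u_j, u_j>), so |<v, e_j>|^2 = <v, u_j>^2 / <u_j, u_j>.
Coefficients: <v, e_1> = -4/sqrt(12), <v, e_2> = 1/sqrt(15), <v, e_3> = 0/sqrt(3).
Square and sum: Σ |<v, e_j>|^2 = 7/5.
Compute ||v||^2 = v·v = 23.
Deficit = 23 − 7/5 = 108/5 ≥ 0, confirming Bessel's inequality. (The deficit equals ||v − Σ <v,e_j> e_j||^2, the squared distance from v to span{e_j}.)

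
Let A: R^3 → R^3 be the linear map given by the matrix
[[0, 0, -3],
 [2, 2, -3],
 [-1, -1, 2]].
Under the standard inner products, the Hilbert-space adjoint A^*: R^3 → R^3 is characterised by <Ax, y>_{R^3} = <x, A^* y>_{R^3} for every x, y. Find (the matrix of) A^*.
A^* = A^T =
[[0, 2, -1],
 [0, 2, -1],
 [-3, -3, 2]]

For real matrices with standard dot products, the defining identity <Ax, y> = <x, A^* y> gives (Ax)^T y = x^T (A^*) y, i.e. x^T A^T y = x^T (A^*) y. Since this holds for all x, y, we must have A^* = A^T. Therefore
A^* =
[[0, 2, -1],
 [0, 2, -1],
 [-3, -3, 2]].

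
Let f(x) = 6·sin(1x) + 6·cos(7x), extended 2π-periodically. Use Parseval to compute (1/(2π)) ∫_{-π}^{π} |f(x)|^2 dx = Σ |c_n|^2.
Σ |c_n|^2 = 36

Expand |f|^2 and use orthogonality of {sin(nx), cos(mx)} on [-π, π]:
  ∫_{-π}^{π} sin(nx)^2 dx = π, ∫ cos(mx)^2 dx = π, and cross terms integrate to 0.
So ∫_{-π}^{π} f(x)^2 dx = 6^2 · π + 6^2 · π = (36 + 36)π.
Divide by 2π: (36 + 36)/2 = 36.
By Parseval, this equals Σ |c_n|^2.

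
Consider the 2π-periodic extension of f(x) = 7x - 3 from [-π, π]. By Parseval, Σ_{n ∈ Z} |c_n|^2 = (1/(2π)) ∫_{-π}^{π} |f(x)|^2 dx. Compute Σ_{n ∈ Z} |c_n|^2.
Σ |c_n|^2 = 49π^2/3 + 9

Expand and integrate term by term over [-π, π]:
  ∫ (7x)^2 dx = 49·(2π^3/3); ∫ 2·7·(-3)·x dx = 0 (odd integrand); ∫ (-3)^2 dx = 9·2π.
So (1/(2π)) ∫_{-π}^{π} (7x - 3)^2 dx = 49π^2/3 + 9 = 49π^2/3 + 9.
Parseval ⇒ Σ |c_n|^2 = 49π^2/3 + 9.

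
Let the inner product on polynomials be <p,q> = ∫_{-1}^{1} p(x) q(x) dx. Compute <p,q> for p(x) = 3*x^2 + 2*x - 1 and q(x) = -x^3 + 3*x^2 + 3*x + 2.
<p,q> = 24/5

Expand the product: p(x)·q(x) = -3*x^5 + 7*x^4 + 16*x^3 + 9*x^2 + x - 2.
∫_{-1}^{1} of each monomial x^k gives [2/(k+1) if k even, 0 if k odd]. Integrating term-by-term (or equivalently evaluating the antiderivative F(x) = -x^6/2 + 7*x^5/5 + 4*x^4 + 3*x^3 + x^2/2 - 2*x at the endpoints):
  F(1) − F(−1) = 32/5 − (8/5) = 24/5.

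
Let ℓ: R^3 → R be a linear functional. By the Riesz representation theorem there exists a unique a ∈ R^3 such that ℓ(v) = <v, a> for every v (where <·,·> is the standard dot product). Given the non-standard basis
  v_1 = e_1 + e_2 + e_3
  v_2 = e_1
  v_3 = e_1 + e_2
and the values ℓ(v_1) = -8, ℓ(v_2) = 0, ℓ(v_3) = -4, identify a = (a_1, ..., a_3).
a = (0, -4, -4)

Write a = (a_1, ..., a_3) in the standard basis. For each basis vector v_i, ℓ(v_i) = <v_i, a> is a linear equation in the a_j's. Collect the n equations into a matrix system V a = ℓ, where row i of V is v_i (expressed in the standard basis). Since V is invertible (lower-triangular with 1s on the diagonal, up to permutation), solve by back-substitution:
  V =
[[1, 1, 1],
 [1, 0, 0],
 [1, 1, 0]]
  V a = (-8, 0, -4)
Solving gives a = (0, -4, -4).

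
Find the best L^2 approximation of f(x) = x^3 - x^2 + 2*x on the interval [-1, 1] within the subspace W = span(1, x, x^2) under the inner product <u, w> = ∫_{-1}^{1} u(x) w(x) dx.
g(x) = -x^2 + 13*x/5

The best approximation g ∈ W is the orthogonal projection of f onto W. Writing g = a_0 + a_1 x + a_2 x^2, the coefficients solve the normal equations G · a = b where
  G_{ij} = <φ_i, φ_j> and b_i = <f, φ_i>, with φ_0 = 1, φ_1 = x, φ_2 = x^2.
G =
  [2, 0, 2/3]
  [0, 2/3, 0]
  [2/3, 0, 2/5],
b = (-2/3, 26/15, -2/5).
Solving gives a_0 = 0, a_1 = 13/5, a_2 = -1, so
  g(x) = -x^2 + 13*x/5.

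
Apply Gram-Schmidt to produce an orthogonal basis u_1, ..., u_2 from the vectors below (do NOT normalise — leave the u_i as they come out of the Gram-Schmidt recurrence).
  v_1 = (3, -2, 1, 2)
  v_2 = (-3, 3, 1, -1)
Orthogonal basis:
  u_1 = (3, -2, 1, 2)
  u_2 = (-1/3, 11/9, 17/9, 7/9)

Apply the Gram-Schmidt recurrence
  u_1 = v_1
  u_i = v_i − Σ_{j<i} ((v_i · u_j) / (u_j · u_j)) · u_j.

Step by step this gives:
  u_1 = (3, -2, 1, 2)
  u_2 = (-1/3, 11/9, 17/9, 7/9)

Orthogonality check:
  u_2 · u_1 = 0 (should be 0)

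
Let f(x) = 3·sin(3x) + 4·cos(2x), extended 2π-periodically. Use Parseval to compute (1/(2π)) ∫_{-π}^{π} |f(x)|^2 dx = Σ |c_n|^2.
Σ |c_n|^2 = 25/2

Expand |f|^2 and use orthogonality of {sin(nx), cos(mx)} on [-π, π]:
  ∫_{-π}^{π} sin(nx)^2 dx = π, ∫ cos(mx)^2 dx = π, and cross terms integrate to 0.
So ∫_{-π}^{π} f(x)^2 dx = 3^2 · π + 4^2 · π = (9 + 16)π.
Divide by 2π: (9 + 16)/2 = 25/2.
By Parseval, this equals Σ |c_n|^2.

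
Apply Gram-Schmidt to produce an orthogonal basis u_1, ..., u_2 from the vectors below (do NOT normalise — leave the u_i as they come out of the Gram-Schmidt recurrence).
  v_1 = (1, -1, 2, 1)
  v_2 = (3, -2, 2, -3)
Orthogonal basis:
  u_1 = (1, -1, 2, 1)
  u_2 = (15/7, -8/7, 2/7, -27/7)

Apply the Gram-Schmidt recurrence
  u_1 = v_1
  u_i = v_i − Σ_{j<i} ((v_i · u_j) / (u_j · u_j)) · u_j.

Step by step this gives:
  u_1 = (1, -1, 2, 1)
  u_2 = (15/7, -8/7, 2/7, -27/7)

Orthogonality check:
  u_2 · u_1 = 0 (should be 0)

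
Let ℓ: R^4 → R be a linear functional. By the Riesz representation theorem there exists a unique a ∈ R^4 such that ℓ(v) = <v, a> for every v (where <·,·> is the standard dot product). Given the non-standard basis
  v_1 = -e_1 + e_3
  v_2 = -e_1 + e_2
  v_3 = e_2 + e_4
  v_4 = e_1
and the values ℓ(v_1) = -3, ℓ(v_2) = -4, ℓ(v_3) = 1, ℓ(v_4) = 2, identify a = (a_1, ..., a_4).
a = (2, -2, -1, 3)

Write a = (a_1, ..., a_4) in the standard basis. For each basis vector v_i, ℓ(v_i) = <v_i, a> is a linear equation in the a_j's. Collect the n equations into a matrix system V a = ℓ, where row i of V is v_i (expressed in the standard basis). Since V is invertible (lower-triangular with 1s on the diagonal, up to permutation), solve by back-substitution:
  V =
[[-1, 0, 1, 0],
 [-1, 1, 0, 0],
 [0, 1, 0, 1],
 [1, 0, 0, 0]]
  V a = (-3, -4, 1, 2)
Solving gives a = (2, -2, -1, 3).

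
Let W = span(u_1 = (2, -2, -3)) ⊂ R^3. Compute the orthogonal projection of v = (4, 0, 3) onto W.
proj_W(v) = (-2/17, 2/17, 3/17)

Set up U = [u_1 | ... | u_1] ∈ R^(3×1). The projector onto W = col(U) is P = U (U^T U)^(-1) U^T.
Compute U^T U =
  [17],
and U^T v = (-1).
Solve U^T U · c = U^T v for the coefficients: c = (-1/17). The projection is proj_W(v) = U c.
Check: (v - proj_W(v)) · u_1 = 0  (should be 0).
Result: proj_W(v) = (-2/17, 2/17, 3/17).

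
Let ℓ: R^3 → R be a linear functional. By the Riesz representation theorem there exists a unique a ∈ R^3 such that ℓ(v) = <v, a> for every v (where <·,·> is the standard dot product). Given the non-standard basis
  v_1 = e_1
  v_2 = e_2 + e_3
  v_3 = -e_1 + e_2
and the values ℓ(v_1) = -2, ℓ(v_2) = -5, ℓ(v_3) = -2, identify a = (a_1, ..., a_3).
a = (-2, -4, -1)

Write a = (a_1, ..., a_3) in the standard basis. For each basis vector v_i, ℓ(v_i) = <v_i, a> is a linear equation in the a_j's. Collect the n equations into a matrix system V a = ℓ, where row i of V is v_i (expressed in the standard basis). Since V is invertible (lower-triangular with 1s on the diagonal, up to permutation), solve by back-substitution:
  V =
[[1, 0, 0],
 [0, 1, 1],
 [-1, 1, 0]]
  V a = (-2, -5, -2)
Solving gives a = (-2, -4, -1).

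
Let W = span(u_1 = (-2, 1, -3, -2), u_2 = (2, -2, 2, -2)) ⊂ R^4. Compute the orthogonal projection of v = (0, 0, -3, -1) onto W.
proj_W(v) = (-8/7, 1/2, -25/14, -10/7)

Set up U = [u_1 | ... | u_2] ∈ R^(4×2). The projector onto W = col(U) is P = U (U^T U)^(-1) U^T.
Compute U^T U =
  [18, -8]
  [-8, 16],
and U^T v = (11, -4).
Solve U^T U · c = U^T v for the coefficients: c = (9/14, 1/14). The projection is proj_W(v) = U c.
Check: (v - proj_W(v)) · u_1 = 0  (should be 0).
Check: (v - proj_W(v)) · u_2 = 0  (should be 0).
Result: proj_W(v) = (-8/7, 1/2, -25/14, -10/7).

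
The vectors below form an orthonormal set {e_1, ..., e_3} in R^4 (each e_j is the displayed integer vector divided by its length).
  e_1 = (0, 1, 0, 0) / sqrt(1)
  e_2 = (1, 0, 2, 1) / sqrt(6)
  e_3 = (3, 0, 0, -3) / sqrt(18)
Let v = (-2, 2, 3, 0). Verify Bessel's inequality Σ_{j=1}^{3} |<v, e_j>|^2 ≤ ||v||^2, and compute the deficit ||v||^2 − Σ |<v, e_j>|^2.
Σ |<v, e_j>|^2 = 26/3; ||v||^2 = 17; deficit = 25/3

Write each e_j = u_j / sqrt(<u_j, u_j>) where u_j is the displayed integer vector. Then <v, e_j> = <v, u_j> / sqrt(<u_j, u_j>), so |<v, e_j>|^2 = <v, u_j>^2 / <u_j, u_j>.
Coefficients: <v, e_1> = 2/sqrt(1), <v, e_2> = 4/sqrt(6), <v, e_3> = -6/sqrt(18).
Square and sum: Σ |<v, e_j>|^2 = 26/3.
Compute ||v||^2 = v·v = 17.
Deficit = 17 − 26/3 = 25/3 ≥ 0, confirming Bessel's inequality. (The deficit equals ||v − Σ <v,e_j> e_j||^2, the squared distance from v to span{e_j}.)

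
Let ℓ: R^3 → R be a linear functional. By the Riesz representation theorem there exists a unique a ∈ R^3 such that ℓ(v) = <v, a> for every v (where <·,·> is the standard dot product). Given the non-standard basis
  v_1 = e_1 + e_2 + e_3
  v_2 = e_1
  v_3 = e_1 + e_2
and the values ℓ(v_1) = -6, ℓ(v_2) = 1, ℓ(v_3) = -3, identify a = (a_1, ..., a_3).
a = (1, -4, -3)

Write a = (a_1, ..., a_3) in the standard basis. For each basis vector v_i, ℓ(v_i) = <v_i, a> is a linear equation in the a_j's. Collect the n equations into a matrix system V a = ℓ, where row i of V is v_i (expressed in the standard basis). Since V is invertible (lower-triangular with 1s on the diagonal, up to permutation), solve by back-substitution:
  V =
[[1, 1, 1],
 [1, 0, 0],
 [1, 1, 0]]
  V a = (-6, 1, -3)
Solving gives a = (1, -4, -3).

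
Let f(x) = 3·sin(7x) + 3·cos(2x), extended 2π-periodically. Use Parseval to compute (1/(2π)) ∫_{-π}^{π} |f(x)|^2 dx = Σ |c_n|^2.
Σ |c_n|^2 = 9

Expand |f|^2 and use orthogonality of {sin(nx), cos(mx)} on [-π, π]:
  ∫_{-π}^{π} sin(nx)^2 dx = π, ∫ cos(mx)^2 dx = π, and cross terms integrate to 0.
So ∫_{-π}^{π} f(x)^2 dx = 3^2 · π + 3^2 · π = (9 + 9)π.
Divide by 2π: (9 + 9)/2 = 9.
By Parseval, this equals Σ |c_n|^2.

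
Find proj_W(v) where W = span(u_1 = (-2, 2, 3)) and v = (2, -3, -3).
proj_W(v) = (38/17, -38/17, -57/17)

Set up U = [u_1 | ... | u_1] ∈ R^(3×1). The projector onto W = col(U) is P = U (U^T U)^(-1) U^T.
Compute U^T U =
  [17],
and U^T v = (-19).
Solve U^T U · c = U^T v for the coefficients: c = (-19/17). The projection is proj_W(v) = U c.
Check: (v - proj_W(v)) · u_1 = 0  (should be 0).
Result: proj_W(v) = (38/17, -38/17, -57/17).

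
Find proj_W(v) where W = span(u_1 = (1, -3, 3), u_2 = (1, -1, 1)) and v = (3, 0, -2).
proj_W(v) = (3, 1, -1)

Set up U = [u_1 | ... | u_2] ∈ R^(3×2). The projector onto W = col(U) is P = U (U^T U)^(-1) U^T.
Compute U^T U =
  [19, 7]
  [7, 3],
and U^T v = (-3, 1).
Solve U^T U · c = U^T v for the coefficients: c = (-2, 5). The projection is proj_W(v) = U c.
Check: (v - proj_W(v)) · u_1 = 0  (should be 0).
Check: (v - proj_W(v)) · u_2 = 0  (should be 0).
Result: proj_W(v) = (3, 1, -1).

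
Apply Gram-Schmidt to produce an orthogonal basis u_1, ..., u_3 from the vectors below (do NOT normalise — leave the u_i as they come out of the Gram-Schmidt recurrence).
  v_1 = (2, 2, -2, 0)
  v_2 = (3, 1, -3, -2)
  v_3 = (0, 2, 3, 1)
Orthogonal basis:
  u_1 = (2, 2, -2, 0)
  u_2 = (2/3, -4/3, -2/3, -2)
  u_3 = (1, 1, 2, -1)

Apply the Gram-Schmidt recurrence
  u_1 = v_1
  u_i = v_i − Σ_{j<i} ((v_i · u_j) / (u_j · u_j)) · u_j.

Step by step this gives:
  u_1 = (2, 2, -2, 0)
  u_2 = (2/3, -4/3, -2/3, -2)
  u_3 = (1, 1, 2, -1)

Orthogonality check:
  u_2 · u_1 = 0 (should be 0)
  u_3 · u_1 = 0 (should be 0)
  u_3 · u_2 = 0 (should be 0)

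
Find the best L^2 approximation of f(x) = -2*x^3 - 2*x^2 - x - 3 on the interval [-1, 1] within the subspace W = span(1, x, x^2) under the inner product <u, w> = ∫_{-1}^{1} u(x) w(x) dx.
g(x) = -2*x^2 - 11*x/5 - 3

The best approximation g ∈ W is the orthogonal projection of f onto W. Writing g = a_0 + a_1 x + a_2 x^2, the coefficients solve the normal equations G · a = b where
  G_{ij} = <φ_i, φ_j> and b_i = <f, φ_i>, with φ_0 = 1, φ_1 = x, φ_2 = x^2.
G =
  [2, 0, 2/3]
  [0, 2/3, 0]
  [2/3, 0, 2/5],
b = (-22/3, -22/15, -14/5).
Solving gives a_0 = -3, a_1 = -11/5, a_2 = -2, so
  g(x) = -2*x^2 - 11*x/5 - 3.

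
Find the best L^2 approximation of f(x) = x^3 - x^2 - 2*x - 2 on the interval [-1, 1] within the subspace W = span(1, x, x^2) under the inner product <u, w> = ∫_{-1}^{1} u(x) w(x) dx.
g(x) = -x^2 - 7*x/5 - 2

The best approximation g ∈ W is the orthogonal projection of f onto W. Writing g = a_0 + a_1 x + a_2 x^2, the coefficients solve the normal equations G · a = b where
  G_{ij} = <φ_i, φ_j> and b_i = <f, φ_i>, with φ_0 = 1, φ_1 = x, φ_2 = x^2.
G =
  [2, 0, 2/3]
  [0, 2/3, 0]
  [2/3, 0, 2/5],
b = (-14/3, -14/15, -26/15).
Solving gives a_0 = -2, a_1 = -7/5, a_2 = -1, so
  g(x) = -x^2 - 7*x/5 - 2.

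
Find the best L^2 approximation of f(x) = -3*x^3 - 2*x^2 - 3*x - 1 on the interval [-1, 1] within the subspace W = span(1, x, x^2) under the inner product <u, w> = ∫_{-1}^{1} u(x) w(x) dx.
g(x) = -2*x^2 - 24*x/5 - 1

The best approximation g ∈ W is the orthogonal projection of f onto W. Writing g = a_0 + a_1 x + a_2 x^2, the coefficients solve the normal equations G · a = b where
  G_{ij} = <φ_i, φ_j> and b_i = <f, φ_i>, with φ_0 = 1, φ_1 = x, φ_2 = x^2.
G =
  [2, 0, 2/3]
  [0, 2/3, 0]
  [2/3, 0, 2/5],
b = (-10/3, -16/5, -22/15).
Solving gives a_0 = -1, a_1 = -24/5, a_2 = -2, so
  g(x) = -2*x^2 - 24*x/5 - 1.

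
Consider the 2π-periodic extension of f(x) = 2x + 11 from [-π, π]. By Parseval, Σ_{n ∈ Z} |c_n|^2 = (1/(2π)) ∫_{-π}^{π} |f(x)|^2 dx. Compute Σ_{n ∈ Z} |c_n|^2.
Σ |c_n|^2 = 4π^2/3 + 121

Expand and integrate term by term over [-π, π]:
  ∫ (2x)^2 dx = 4·(2π^3/3); ∫ 2·2·(11)·x dx = 0 (odd integrand); ∫ 11^2 dx = 121·2π.
So (1/(2π)) ∫_{-π}^{π} (2x + 11)^2 dx = 4π^2/3 + 121 = 4π^2/3 + 121.
Parseval ⇒ Σ |c_n|^2 = 4π^2/3 + 121.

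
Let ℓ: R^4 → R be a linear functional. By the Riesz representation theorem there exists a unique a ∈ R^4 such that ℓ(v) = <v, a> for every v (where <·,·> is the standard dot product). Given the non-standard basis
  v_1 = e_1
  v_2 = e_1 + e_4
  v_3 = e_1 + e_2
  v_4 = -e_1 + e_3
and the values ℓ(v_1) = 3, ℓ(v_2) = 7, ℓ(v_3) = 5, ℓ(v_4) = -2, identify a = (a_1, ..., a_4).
a = (3, 2, 1, 4)

Write a = (a_1, ..., a_4) in the standard basis. For each basis vector v_i, ℓ(v_i) = <v_i, a> is a linear equation in the a_j's. Collect the n equations into a matrix system V a = ℓ, where row i of V is v_i (expressed in the standard basis). Since V is invertible (lower-triangular with 1s on the diagonal, up to permutation), solve by back-substitution:
  V =
[[1, 0, 0, 0],
 [1, 0, 0, 1],
 [1, 1, 0, 0],
 [-1, 0, 1, 0]]
  V a = (3, 7, 5, -2)
Solving gives a = (3, 2, 1, 4).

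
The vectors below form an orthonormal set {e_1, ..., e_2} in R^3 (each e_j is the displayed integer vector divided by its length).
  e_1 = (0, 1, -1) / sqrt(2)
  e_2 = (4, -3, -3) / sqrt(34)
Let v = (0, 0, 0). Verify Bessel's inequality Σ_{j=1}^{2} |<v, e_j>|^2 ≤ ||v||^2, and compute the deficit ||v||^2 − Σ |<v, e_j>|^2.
Σ |<v, e_j>|^2 = 0; ||v||^2 = 0; deficit = 0

Write each e_j = u_j / sqrt(<u_j, u_j>) where u_j is the displayed integer vector. Then <v, e_j> = <v, u_j> / sqrt(<u_j, u_j>), so |<v, e_j>|^2 = <v, u_j>^2 / <u_j, u_j>.
Coefficients: <v, e_1> = 0/sqrt(2), <v, e_2> = 0/sqrt(34).
Square and sum: Σ |<v, e_j>|^2 = 0.
Compute ||v||^2 = v·v = 0.
Deficit = 0 − 0 = 0 ≥ 0, confirming Bessel's inequality. (The deficit equals ||v − Σ <v,e_j> e_j||^2, the squared distance from v to span{e_j}.)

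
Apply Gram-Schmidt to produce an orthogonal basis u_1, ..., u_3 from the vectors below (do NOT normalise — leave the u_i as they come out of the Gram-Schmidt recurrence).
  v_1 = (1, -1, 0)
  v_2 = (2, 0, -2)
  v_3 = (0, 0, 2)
Orthogonal basis:
  u_1 = (1, -1, 0)
  u_2 = (1, 1, -2)
  u_3 = (2/3, 2/3, 2/3)

Apply the Gram-Schmidt recurrence
  u_1 = v_1
  u_i = v_i − Σ_{j<i} ((v_i · u_j) / (u_j · u_j)) · u_j.

Step by step this gives:
  u_1 = (1, -1, 0)
  u_2 = (1, 1, -2)
  u_3 = (2/3, 2/3, 2/3)

Orthogonality check:
  u_2 · u_1 = 0 (should be 0)
  u_3 · u_1 = 0 (should be 0)
  u_3 · u_2 = 0 (should be 0)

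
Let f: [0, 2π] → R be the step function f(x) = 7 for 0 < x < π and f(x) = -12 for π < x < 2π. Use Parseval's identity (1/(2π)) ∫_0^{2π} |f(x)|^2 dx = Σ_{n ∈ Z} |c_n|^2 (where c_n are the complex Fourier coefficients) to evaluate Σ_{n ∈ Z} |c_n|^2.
Σ |c_n|^2 = 193/2

Parseval equates the L^2 energy of f (normalised by 1/(2π)) with the ℓ^2 sum of its Fourier coefficients: (1/(2π)) ∫_0^{2π} |f|^2 = Σ |c_n|^2.
Compute the left side: (1/(2π)) [∫_0^π 7^2 dx + ∫_π^{2π} (-12)^2 dx] = (1/(2π)) · (49π + 144π) = (49 + 144)/2 = 193/2.
So Σ_{n ∈ Z} |c_n|^2 = 193/2.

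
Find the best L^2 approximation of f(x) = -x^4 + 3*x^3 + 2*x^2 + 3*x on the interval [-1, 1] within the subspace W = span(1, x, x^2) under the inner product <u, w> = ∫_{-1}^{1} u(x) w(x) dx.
g(x) = 8*x^2/7 + 24*x/5 + 3/35

The best approximation g ∈ W is the orthogonal projection of f onto W. Writing g = a_0 + a_1 x + a_2 x^2, the coefficients solve the normal equations G · a = b where
  G_{ij} = <φ_i, φ_j> and b_i = <f, φ_i>, with φ_0 = 1, φ_1 = x, φ_2 = x^2.
G =
  [2, 0, 2/3]
  [0, 2/3, 0]
  [2/3, 0, 2/5],
b = (14/15, 16/5, 18/35).
Solving gives a_0 = 3/35, a_1 = 24/5, a_2 = 8/7, so
  g(x) = 8*x^2/7 + 24*x/5 + 3/35.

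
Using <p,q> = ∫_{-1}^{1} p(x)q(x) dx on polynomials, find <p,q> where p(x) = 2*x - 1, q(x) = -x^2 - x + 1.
<p,q> = -8/3

Expand the product: p(x)·q(x) = -2*x^3 - x^2 + 3*x - 1.
∫_{-1}^{1} of each monomial x^k gives [2/(k+1) if k even, 0 if k odd]. Integrating term-by-term (or equivalently evaluating the antiderivative F(x) = -x^4/2 - x^3/3 + 3*x^2/2 - x at the endpoints):
  F(1) − F(−1) = -1/3 − (7/3) = -8/3.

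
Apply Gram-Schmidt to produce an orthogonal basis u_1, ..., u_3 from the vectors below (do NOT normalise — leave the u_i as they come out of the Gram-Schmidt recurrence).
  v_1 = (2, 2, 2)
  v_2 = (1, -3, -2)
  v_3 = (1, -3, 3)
Orthogonal basis:
  u_1 = (2, 2, 2)
  u_2 = (7/3, -5/3, -2/3)
  u_3 = (-10/13, -30/13, 40/13)

Apply the Gram-Schmidt recurrence
  u_1 = v_1
  u_i = v_i − Σ_{j<i} ((v_i · u_j) / (u_j · u_j)) · u_j.

Step by step this gives:
  u_1 = (2, 2, 2)
  u_2 = (7/3, -5/3, -2/3)
  u_3 = (-10/13, -30/13, 40/13)

Orthogonality check:
  u_2 · u_1 = 0 (should be 0)
  u_3 · u_1 = 0 (should be 0)
  u_3 · u_2 = 0 (should be 0)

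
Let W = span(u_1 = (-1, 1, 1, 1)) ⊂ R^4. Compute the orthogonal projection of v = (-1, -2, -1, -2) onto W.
proj_W(v) = (1, -1, -1, -1)

Set up U = [u_1 | ... | u_1] ∈ R^(4×1). The projector onto W = col(U) is P = U (U^T U)^(-1) U^T.
Compute U^T U =
  [4],
and U^T v = (-4).
Solve U^T U · c = U^T v for the coefficients: c = (-1). The projection is proj_W(v) = U c.
Check: (v - proj_W(v)) · u_1 = 0  (should be 0).
Result: proj_W(v) = (1, -1, -1, -1).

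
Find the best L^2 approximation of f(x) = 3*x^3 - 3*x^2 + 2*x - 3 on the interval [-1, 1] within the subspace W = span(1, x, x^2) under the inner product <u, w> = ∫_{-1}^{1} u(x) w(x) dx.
g(x) = -3*x^2 + 19*x/5 - 3

The best approximation g ∈ W is the orthogonal projection of f onto W. Writing g = a_0 + a_1 x + a_2 x^2, the coefficients solve the normal equations G · a = b where
  G_{ij} = <φ_i, φ_j> and b_i = <f, φ_i>, with φ_0 = 1, φ_1 = x, φ_2 = x^2.
G =
  [2, 0, 2/3]
  [0, 2/3, 0]
  [2/3, 0, 2/5],
b = (-8, 38/15, -16/5).
Solving gives a_0 = -3, a_1 = 19/5, a_2 = -3, so
  g(x) = -3*x^2 + 19*x/5 - 3.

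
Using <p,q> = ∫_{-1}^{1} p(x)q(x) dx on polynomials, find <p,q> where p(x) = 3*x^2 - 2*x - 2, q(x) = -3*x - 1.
<p,q> = 6

Expand the product: p(x)·q(x) = -9*x^3 + 3*x^2 + 8*x + 2.
∫_{-1}^{1} of each monomial x^k gives [2/(k+1) if k even, 0 if k odd]. Integrating term-by-term (or equivalently evaluating the antiderivative F(x) = -9*x^4/4 + x^3 + 4*x^2 + 2*x at the endpoints):
  F(1) − F(−1) = 19/4 − (-5/4) = 6.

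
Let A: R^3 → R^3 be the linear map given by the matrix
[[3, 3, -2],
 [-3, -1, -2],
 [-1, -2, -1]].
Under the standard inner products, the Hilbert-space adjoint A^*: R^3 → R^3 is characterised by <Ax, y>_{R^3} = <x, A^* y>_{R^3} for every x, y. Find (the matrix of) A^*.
A^* = A^T =
[[3, -3, -1],
 [3, -1, -2],
 [-2, -2, -1]]

For real matrices with standard dot products, the defining identity <Ax, y> = <x, A^* y> gives (Ax)^T y = x^T (A^*) y, i.e. x^T A^T y = x^T (A^*) y. Since this holds for all x, y, we must have A^* = A^T. Therefore
A^* =
[[3, -3, -1],
 [3, -1, -2],
 [-2, -2, -1]].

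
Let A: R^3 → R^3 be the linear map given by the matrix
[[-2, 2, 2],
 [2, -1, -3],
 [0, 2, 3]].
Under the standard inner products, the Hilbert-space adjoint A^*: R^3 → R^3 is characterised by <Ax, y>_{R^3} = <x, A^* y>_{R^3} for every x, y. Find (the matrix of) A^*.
A^* = A^T =
[[-2, 2, 0],
 [2, -1, 2],
 [2, -3, 3]]

For real matrices with standard dot products, the defining identity <Ax, y> = <x, A^* y> gives (Ax)^T y = x^T (A^*) y, i.e. x^T A^T y = x^T (A^*) y. Since this holds for all x, y, we must have A^* = A^T. Therefore
A^* =
[[-2, 2, 0],
 [2, -1, 2],
 [2, -3, 3]].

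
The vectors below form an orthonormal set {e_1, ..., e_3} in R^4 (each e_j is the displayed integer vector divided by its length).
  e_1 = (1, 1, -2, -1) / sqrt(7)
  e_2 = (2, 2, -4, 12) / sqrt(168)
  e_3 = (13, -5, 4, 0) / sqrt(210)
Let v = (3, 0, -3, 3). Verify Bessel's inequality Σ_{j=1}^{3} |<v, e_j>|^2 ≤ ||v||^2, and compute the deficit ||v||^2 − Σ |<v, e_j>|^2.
Σ |<v, e_j>|^2 = 909/35; ||v||^2 = 27; deficit = 36/35

Write each e_j = u_j / sqrt(<u_j, u_j>) where u_j is the displayed integer vector. Then <v, e_j> = <v, u_j> / sqrt(<u_j, u_j>), so |<v, e_j>|^2 = <v, u_j>^2 / <u_j, u_j>.
Coefficients: <v, e_1> = 6/sqrt(7), <v, e_2> = 54/sqrt(168), <v, e_3> = 27/sqrt(210).
Square and sum: Σ |<v, e_j>|^2 = 909/35.
Compute ||v||^2 = v·v = 27.
Deficit = 27 − 909/35 = 36/35 ≥ 0, confirming Bessel's inequality. (The deficit equals ||v − Σ <v,e_j> e_j||^2, the squared distance from v to span{e_j}.)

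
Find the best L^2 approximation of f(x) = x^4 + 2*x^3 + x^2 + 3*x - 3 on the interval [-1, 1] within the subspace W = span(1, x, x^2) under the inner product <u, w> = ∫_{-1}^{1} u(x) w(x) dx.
g(x) = 13*x^2/7 + 21*x/5 - 108/35

The best approximation g ∈ W is the orthogonal projection of f onto W. Writing g = a_0 + a_1 x + a_2 x^2, the coefficients solve the normal equations G · a = b where
  G_{ij} = <φ_i, φ_j> and b_i = <f, φ_i>, with φ_0 = 1, φ_1 = x, φ_2 = x^2.
G =
  [2, 0, 2/3]
  [0, 2/3, 0]
  [2/3, 0, 2/5],
b = (-74/15, 14/5, -46/35).
Solving gives a_0 = -108/35, a_1 = 21/5, a_2 = 13/7, so
  g(x) = 13*x^2/7 + 21*x/5 - 108/35.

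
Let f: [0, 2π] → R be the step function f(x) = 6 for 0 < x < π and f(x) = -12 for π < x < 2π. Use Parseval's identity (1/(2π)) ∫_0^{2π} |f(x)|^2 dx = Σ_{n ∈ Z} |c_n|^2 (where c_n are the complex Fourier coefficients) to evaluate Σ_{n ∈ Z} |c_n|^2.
Σ |c_n|^2 = 90

Parseval equates the L^2 energy of f (normalised by 1/(2π)) with the ℓ^2 sum of its Fourier coefficients: (1/(2π)) ∫_0^{2π} |f|^2 = Σ |c_n|^2.
Compute the left side: (1/(2π)) [∫_0^π 6^2 dx + ∫_π^{2π} (-12)^2 dx] = (1/(2π)) · (36π + 144π) = (36 + 144)/2 = 90.
So Σ_{n ∈ Z} |c_n|^2 = 90.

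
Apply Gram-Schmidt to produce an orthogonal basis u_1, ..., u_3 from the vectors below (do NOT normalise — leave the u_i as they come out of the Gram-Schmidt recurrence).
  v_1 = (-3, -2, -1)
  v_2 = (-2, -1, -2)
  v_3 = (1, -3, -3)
Orthogonal basis:
  u_1 = (-3, -2, -1)
  u_2 = (1/7, 3/7, -9/7)
  u_3 = (27/13, -36/13, -9/13)

Apply the Gram-Schmidt recurrence
  u_1 = v_1
  u_i = v_i − Σ_{j<i} ((v_i · u_j) / (u_j · u_j)) · u_j.

Step by step this gives:
  u_1 = (-3, -2, -1)
  u_2 = (1/7, 3/7, -9/7)
  u_3 = (27/13, -36/13, -9/13)

Orthogonality check:
  u_2 · u_1 = 0 (should be 0)
  u_3 · u_1 = 0 (should be 0)
  u_3 · u_2 = 0 (should be 0)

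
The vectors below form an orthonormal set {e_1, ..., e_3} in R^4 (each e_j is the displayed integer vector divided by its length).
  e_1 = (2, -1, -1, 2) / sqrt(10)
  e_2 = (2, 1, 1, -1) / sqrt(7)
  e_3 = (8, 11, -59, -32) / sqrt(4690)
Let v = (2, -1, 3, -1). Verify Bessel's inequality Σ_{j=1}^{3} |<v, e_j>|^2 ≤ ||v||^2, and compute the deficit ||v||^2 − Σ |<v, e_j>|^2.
Σ |<v, e_j>|^2 = 749/67; ||v||^2 = 15; deficit = 256/67

Write each e_j = u_j / sqrt(<u_j, u_j>) where u_j is the displayed integer vector. Then <v, e_j> = <v, u_j> / sqrt(<u_j, u_j>), so |<v, e_j>|^2 = <v, u_j>^2 / <u_j, u_j>.
Coefficients: <v, e_1> = 0/sqrt(10), <v, e_2> = 7/sqrt(7), <v, e_3> = -140/sqrt(4690).
Square and sum: Σ |<v, e_j>|^2 = 749/67.
Compute ||v||^2 = v·v = 15.
Deficit = 15 − 749/67 = 256/67 ≥ 0, confirming Bessel's inequality. (The deficit equals ||v − Σ <v,e_j> e_j||^2, the squared distance from v to span{e_j}.)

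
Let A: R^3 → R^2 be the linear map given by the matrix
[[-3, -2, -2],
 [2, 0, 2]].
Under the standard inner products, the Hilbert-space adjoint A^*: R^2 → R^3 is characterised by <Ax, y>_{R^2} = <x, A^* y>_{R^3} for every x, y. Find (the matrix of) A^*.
A^* = A^T =
[[-3, 2],
 [-2, 0],
 [-2, 2]]

For real matrices with standard dot products, the defining identity <Ax, y> = <x, A^* y> gives (Ax)^T y = x^T (A^*) y, i.e. x^T A^T y = x^T (A^*) y. Since this holds for all x, y, we must have A^* = A^T. Therefore
A^* =
[[-3, 2],
 [-2, 0],
 [-2, 2]].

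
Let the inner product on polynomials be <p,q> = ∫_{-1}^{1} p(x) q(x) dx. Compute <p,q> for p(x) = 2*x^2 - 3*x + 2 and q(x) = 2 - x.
<p,q> = 38/3

Expand the product: p(x)·q(x) = -2*x^3 + 7*x^2 - 8*x + 4.
∫_{-1}^{1} of each monomial x^k gives [2/(k+1) if k even, 0 if k odd]. Integrating term-by-term (or equivalently evaluating the antiderivative F(x) = -x^4/2 + 7*x^3/3 - 4*x^2 + 4*x at the endpoints):
  F(1) − F(−1) = 11/6 − (-65/6) = 38/3.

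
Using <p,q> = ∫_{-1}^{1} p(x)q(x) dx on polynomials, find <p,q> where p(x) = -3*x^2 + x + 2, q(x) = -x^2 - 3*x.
<p,q> = -32/15

Expand the product: p(x)·q(x) = 3*x^4 + 8*x^3 - 5*x^2 - 6*x.
∫_{-1}^{1} of each monomial x^k gives [2/(k+1) if k even, 0 if k odd]. Integrating term-by-term (or equivalently evaluating the antiderivative F(x) = 3*x^5/5 + 2*x^4 - 5*x^3/3 - 3*x^2 at the endpoints):
  F(1) − F(−1) = -31/15 − (1/15) = -32/15.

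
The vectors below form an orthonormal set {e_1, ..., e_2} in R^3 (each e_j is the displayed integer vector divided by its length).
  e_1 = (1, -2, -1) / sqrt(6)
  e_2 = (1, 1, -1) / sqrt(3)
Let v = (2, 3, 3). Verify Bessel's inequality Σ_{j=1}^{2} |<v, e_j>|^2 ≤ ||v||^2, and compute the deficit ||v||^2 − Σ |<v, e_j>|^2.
Σ |<v, e_j>|^2 = 19/2; ||v||^2 = 22; deficit = 25/2

Write each e_j = u_j / sqrt(<u_j, u_j>) where u_j is the displayed integer vector. Then <v, e_j> = <v, u_j> / sqrt(<u_j, u_j>), so |<v, e_j>|^2 = <v, u_j>^2 / <u_j, u_j>.
Coefficients: <v, e_1> = -7/sqrt(6), <v, e_2> = 2/sqrt(3).
Square and sum: Σ |<v, e_j>|^2 = 19/2.
Compute ||v||^2 = v·v = 22.
Deficit = 22 − 19/2 = 25/2 ≥ 0, confirming Bessel's inequality. (The deficit equals ||v − Σ <v,e_j> e_j||^2, the squared distance from v to span{e_j}.)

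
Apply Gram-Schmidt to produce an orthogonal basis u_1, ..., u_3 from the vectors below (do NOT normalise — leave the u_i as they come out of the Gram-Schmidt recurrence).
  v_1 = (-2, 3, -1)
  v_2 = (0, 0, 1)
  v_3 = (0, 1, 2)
Orthogonal basis:
  u_1 = (-2, 3, -1)
  u_2 = (-1/7, 3/14, 13/14)
  u_3 = (6/13, 4/13, 0)

Apply the Gram-Schmidt recurrence
  u_1 = v_1
  u_i = v_i − Σ_{j<i} ((v_i · u_j) / (u_j · u_j)) · u_j.

Step by step this gives:
  u_1 = (-2, 3, -1)
  u_2 = (-1/7, 3/14, 13/14)
  u_3 = (6/13, 4/13, 0)

Orthogonality check:
  u_2 · u_1 = 0 (should be 0)
  u_3 · u_1 = 0 (should be 0)
  u_3 · u_2 = 0 (should be 0)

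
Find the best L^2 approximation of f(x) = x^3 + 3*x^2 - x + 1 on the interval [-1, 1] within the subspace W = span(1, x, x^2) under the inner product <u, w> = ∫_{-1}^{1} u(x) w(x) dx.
g(x) = 3*x^2 - 2*x/5 + 1

The best approximation g ∈ W is the orthogonal projection of f onto W. Writing g = a_0 + a_1 x + a_2 x^2, the coefficients solve the normal equations G · a = b where
  G_{ij} = <φ_i, φ_j> and b_i = <f, φ_i>, with φ_0 = 1, φ_1 = x, φ_2 = x^2.
G =
  [2, 0, 2/3]
  [0, 2/3, 0]
  [2/3, 0, 2/5],
b = (4, -4/15, 28/15).
Solving gives a_0 = 1, a_1 = -2/5, a_2 = 3, so
  g(x) = 3*x^2 - 2*x/5 + 1.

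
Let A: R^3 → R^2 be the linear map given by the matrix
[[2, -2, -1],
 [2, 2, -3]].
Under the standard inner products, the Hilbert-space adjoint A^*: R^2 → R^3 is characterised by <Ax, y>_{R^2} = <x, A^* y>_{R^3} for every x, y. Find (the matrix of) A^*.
A^* = A^T =
[[2, 2],
 [-2, 2],
 [-1, -3]]

For real matrices with standard dot products, the defining identity <Ax, y> = <x, A^* y> gives (Ax)^T y = x^T (A^*) y, i.e. x^T A^T y = x^T (A^*) y. Since this holds for all x, y, we must have A^* = A^T. Therefore
A^* =
[[2, 2],
 [-2, 2],
 [-1, -3]].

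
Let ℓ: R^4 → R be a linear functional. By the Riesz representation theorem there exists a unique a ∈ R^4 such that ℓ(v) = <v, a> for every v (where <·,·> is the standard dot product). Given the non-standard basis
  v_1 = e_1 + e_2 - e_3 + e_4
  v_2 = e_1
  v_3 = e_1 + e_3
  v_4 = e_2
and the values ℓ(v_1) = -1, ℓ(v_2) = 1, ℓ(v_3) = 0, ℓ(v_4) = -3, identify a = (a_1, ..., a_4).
a = (1, -3, -1, 0)

Write a = (a_1, ..., a_4) in the standard basis. For each basis vector v_i, ℓ(v_i) = <v_i, a> is a linear equation in the a_j's. Collect the n equations into a matrix system V a = ℓ, where row i of V is v_i (expressed in the standard basis). Since V is invertible (lower-triangular with 1s on the diagonal, up to permutation), solve by back-substitution:
  V =
[[1, 1, -1, 1],
 [1, 0, 0, 0],
 [1, 0, 1, 0],
 [0, 1, 0, 0]]
  V a = (-1, 1, 0, -3)
Solving gives a = (1, -3, -1, 0).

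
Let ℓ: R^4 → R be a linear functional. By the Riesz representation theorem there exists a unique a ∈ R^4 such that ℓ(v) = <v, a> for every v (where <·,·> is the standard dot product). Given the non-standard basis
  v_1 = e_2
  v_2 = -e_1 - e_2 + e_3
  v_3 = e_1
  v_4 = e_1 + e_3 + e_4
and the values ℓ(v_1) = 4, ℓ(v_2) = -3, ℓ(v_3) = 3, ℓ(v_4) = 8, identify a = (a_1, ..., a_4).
a = (3, 4, 4, 1)

Write a = (a_1, ..., a_4) in the standard basis. For each basis vector v_i, ℓ(v_i) = <v_i, a> is a linear equation in the a_j's. Collect the n equations into a matrix system V a = ℓ, where row i of V is v_i (expressed in the standard basis). Since V is invertible (lower-triangular with 1s on the diagonal, up to permutation), solve by back-substitution:
  V =
[[0, 1, 0, 0],
 [-1, -1, 1, 0],
 [1, 0, 0, 0],
 [1, 0, 1, 1]]
  V a = (4, -3, 3, 8)
Solving gives a = (3, 4, 4, 1).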